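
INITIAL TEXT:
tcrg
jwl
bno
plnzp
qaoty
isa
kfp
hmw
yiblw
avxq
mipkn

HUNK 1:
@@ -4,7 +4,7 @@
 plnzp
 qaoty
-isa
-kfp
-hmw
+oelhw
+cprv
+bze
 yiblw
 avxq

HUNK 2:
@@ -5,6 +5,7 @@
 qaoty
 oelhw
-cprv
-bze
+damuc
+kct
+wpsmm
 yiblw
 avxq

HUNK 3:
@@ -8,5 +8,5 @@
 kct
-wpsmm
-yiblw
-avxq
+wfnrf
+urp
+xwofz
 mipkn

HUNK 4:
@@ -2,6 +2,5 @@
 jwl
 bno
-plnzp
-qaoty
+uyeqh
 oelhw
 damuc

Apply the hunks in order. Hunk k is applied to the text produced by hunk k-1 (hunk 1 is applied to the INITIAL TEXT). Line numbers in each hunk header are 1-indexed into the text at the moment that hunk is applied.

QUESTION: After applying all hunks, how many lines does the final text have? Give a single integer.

Answer: 11

Derivation:
Hunk 1: at line 4 remove [isa,kfp,hmw] add [oelhw,cprv,bze] -> 11 lines: tcrg jwl bno plnzp qaoty oelhw cprv bze yiblw avxq mipkn
Hunk 2: at line 5 remove [cprv,bze] add [damuc,kct,wpsmm] -> 12 lines: tcrg jwl bno plnzp qaoty oelhw damuc kct wpsmm yiblw avxq mipkn
Hunk 3: at line 8 remove [wpsmm,yiblw,avxq] add [wfnrf,urp,xwofz] -> 12 lines: tcrg jwl bno plnzp qaoty oelhw damuc kct wfnrf urp xwofz mipkn
Hunk 4: at line 2 remove [plnzp,qaoty] add [uyeqh] -> 11 lines: tcrg jwl bno uyeqh oelhw damuc kct wfnrf urp xwofz mipkn
Final line count: 11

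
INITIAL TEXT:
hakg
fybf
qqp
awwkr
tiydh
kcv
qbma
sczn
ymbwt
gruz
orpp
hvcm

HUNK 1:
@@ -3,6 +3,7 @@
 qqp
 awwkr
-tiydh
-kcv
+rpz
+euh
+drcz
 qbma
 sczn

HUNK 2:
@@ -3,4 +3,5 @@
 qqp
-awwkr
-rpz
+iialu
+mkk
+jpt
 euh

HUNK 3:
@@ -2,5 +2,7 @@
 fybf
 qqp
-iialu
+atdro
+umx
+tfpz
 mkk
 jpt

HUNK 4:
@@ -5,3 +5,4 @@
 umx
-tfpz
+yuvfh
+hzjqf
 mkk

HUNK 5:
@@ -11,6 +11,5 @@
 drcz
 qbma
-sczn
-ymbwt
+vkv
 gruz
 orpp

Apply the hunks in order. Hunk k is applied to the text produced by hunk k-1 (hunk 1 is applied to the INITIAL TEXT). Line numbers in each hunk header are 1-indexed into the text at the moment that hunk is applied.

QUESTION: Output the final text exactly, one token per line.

Answer: hakg
fybf
qqp
atdro
umx
yuvfh
hzjqf
mkk
jpt
euh
drcz
qbma
vkv
gruz
orpp
hvcm

Derivation:
Hunk 1: at line 3 remove [tiydh,kcv] add [rpz,euh,drcz] -> 13 lines: hakg fybf qqp awwkr rpz euh drcz qbma sczn ymbwt gruz orpp hvcm
Hunk 2: at line 3 remove [awwkr,rpz] add [iialu,mkk,jpt] -> 14 lines: hakg fybf qqp iialu mkk jpt euh drcz qbma sczn ymbwt gruz orpp hvcm
Hunk 3: at line 2 remove [iialu] add [atdro,umx,tfpz] -> 16 lines: hakg fybf qqp atdro umx tfpz mkk jpt euh drcz qbma sczn ymbwt gruz orpp hvcm
Hunk 4: at line 5 remove [tfpz] add [yuvfh,hzjqf] -> 17 lines: hakg fybf qqp atdro umx yuvfh hzjqf mkk jpt euh drcz qbma sczn ymbwt gruz orpp hvcm
Hunk 5: at line 11 remove [sczn,ymbwt] add [vkv] -> 16 lines: hakg fybf qqp atdro umx yuvfh hzjqf mkk jpt euh drcz qbma vkv gruz orpp hvcm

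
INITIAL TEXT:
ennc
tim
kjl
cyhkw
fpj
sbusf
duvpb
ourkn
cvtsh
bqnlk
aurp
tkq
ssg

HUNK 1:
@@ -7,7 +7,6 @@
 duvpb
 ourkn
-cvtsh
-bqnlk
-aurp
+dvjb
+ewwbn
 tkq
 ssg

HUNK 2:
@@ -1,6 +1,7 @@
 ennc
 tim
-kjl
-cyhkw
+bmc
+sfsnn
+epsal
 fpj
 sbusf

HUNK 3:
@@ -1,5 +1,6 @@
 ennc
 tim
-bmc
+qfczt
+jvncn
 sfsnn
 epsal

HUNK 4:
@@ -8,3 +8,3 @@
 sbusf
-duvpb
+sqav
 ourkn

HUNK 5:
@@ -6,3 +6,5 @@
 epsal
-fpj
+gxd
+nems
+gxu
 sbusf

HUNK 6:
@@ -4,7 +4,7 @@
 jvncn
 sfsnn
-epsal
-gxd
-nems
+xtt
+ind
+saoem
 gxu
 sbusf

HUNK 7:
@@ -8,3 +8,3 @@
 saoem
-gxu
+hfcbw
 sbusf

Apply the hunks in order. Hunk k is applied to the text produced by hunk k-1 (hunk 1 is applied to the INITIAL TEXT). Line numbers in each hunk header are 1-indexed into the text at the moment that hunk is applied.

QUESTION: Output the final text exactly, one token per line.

Hunk 1: at line 7 remove [cvtsh,bqnlk,aurp] add [dvjb,ewwbn] -> 12 lines: ennc tim kjl cyhkw fpj sbusf duvpb ourkn dvjb ewwbn tkq ssg
Hunk 2: at line 1 remove [kjl,cyhkw] add [bmc,sfsnn,epsal] -> 13 lines: ennc tim bmc sfsnn epsal fpj sbusf duvpb ourkn dvjb ewwbn tkq ssg
Hunk 3: at line 1 remove [bmc] add [qfczt,jvncn] -> 14 lines: ennc tim qfczt jvncn sfsnn epsal fpj sbusf duvpb ourkn dvjb ewwbn tkq ssg
Hunk 4: at line 8 remove [duvpb] add [sqav] -> 14 lines: ennc tim qfczt jvncn sfsnn epsal fpj sbusf sqav ourkn dvjb ewwbn tkq ssg
Hunk 5: at line 6 remove [fpj] add [gxd,nems,gxu] -> 16 lines: ennc tim qfczt jvncn sfsnn epsal gxd nems gxu sbusf sqav ourkn dvjb ewwbn tkq ssg
Hunk 6: at line 4 remove [epsal,gxd,nems] add [xtt,ind,saoem] -> 16 lines: ennc tim qfczt jvncn sfsnn xtt ind saoem gxu sbusf sqav ourkn dvjb ewwbn tkq ssg
Hunk 7: at line 8 remove [gxu] add [hfcbw] -> 16 lines: ennc tim qfczt jvncn sfsnn xtt ind saoem hfcbw sbusf sqav ourkn dvjb ewwbn tkq ssg

Answer: ennc
tim
qfczt
jvncn
sfsnn
xtt
ind
saoem
hfcbw
sbusf
sqav
ourkn
dvjb
ewwbn
tkq
ssg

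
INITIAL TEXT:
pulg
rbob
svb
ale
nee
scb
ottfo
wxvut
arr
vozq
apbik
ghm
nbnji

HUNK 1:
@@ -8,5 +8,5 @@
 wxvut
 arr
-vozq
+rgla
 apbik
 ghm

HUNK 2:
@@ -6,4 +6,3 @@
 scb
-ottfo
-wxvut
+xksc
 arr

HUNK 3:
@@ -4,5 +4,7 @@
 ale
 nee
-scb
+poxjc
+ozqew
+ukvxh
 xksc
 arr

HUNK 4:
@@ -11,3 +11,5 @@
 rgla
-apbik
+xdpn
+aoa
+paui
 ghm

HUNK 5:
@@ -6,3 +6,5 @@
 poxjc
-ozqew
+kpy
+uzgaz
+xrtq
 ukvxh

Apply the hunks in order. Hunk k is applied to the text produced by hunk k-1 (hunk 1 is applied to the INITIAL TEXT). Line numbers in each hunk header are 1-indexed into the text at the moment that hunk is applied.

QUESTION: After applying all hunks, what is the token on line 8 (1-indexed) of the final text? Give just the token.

Hunk 1: at line 8 remove [vozq] add [rgla] -> 13 lines: pulg rbob svb ale nee scb ottfo wxvut arr rgla apbik ghm nbnji
Hunk 2: at line 6 remove [ottfo,wxvut] add [xksc] -> 12 lines: pulg rbob svb ale nee scb xksc arr rgla apbik ghm nbnji
Hunk 3: at line 4 remove [scb] add [poxjc,ozqew,ukvxh] -> 14 lines: pulg rbob svb ale nee poxjc ozqew ukvxh xksc arr rgla apbik ghm nbnji
Hunk 4: at line 11 remove [apbik] add [xdpn,aoa,paui] -> 16 lines: pulg rbob svb ale nee poxjc ozqew ukvxh xksc arr rgla xdpn aoa paui ghm nbnji
Hunk 5: at line 6 remove [ozqew] add [kpy,uzgaz,xrtq] -> 18 lines: pulg rbob svb ale nee poxjc kpy uzgaz xrtq ukvxh xksc arr rgla xdpn aoa paui ghm nbnji
Final line 8: uzgaz

Answer: uzgaz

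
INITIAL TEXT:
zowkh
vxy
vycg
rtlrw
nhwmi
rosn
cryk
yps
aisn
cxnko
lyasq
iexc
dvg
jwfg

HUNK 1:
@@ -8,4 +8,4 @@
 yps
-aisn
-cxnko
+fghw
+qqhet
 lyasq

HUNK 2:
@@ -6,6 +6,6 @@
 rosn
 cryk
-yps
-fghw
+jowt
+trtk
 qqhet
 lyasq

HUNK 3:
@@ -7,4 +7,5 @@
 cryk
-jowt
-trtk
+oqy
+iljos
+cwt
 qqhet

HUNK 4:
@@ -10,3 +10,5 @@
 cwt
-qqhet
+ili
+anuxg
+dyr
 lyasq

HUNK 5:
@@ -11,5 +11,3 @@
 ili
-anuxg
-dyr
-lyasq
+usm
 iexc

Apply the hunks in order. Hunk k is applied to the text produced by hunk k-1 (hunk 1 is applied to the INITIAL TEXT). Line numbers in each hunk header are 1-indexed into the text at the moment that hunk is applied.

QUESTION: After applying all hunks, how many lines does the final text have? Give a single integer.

Hunk 1: at line 8 remove [aisn,cxnko] add [fghw,qqhet] -> 14 lines: zowkh vxy vycg rtlrw nhwmi rosn cryk yps fghw qqhet lyasq iexc dvg jwfg
Hunk 2: at line 6 remove [yps,fghw] add [jowt,trtk] -> 14 lines: zowkh vxy vycg rtlrw nhwmi rosn cryk jowt trtk qqhet lyasq iexc dvg jwfg
Hunk 3: at line 7 remove [jowt,trtk] add [oqy,iljos,cwt] -> 15 lines: zowkh vxy vycg rtlrw nhwmi rosn cryk oqy iljos cwt qqhet lyasq iexc dvg jwfg
Hunk 4: at line 10 remove [qqhet] add [ili,anuxg,dyr] -> 17 lines: zowkh vxy vycg rtlrw nhwmi rosn cryk oqy iljos cwt ili anuxg dyr lyasq iexc dvg jwfg
Hunk 5: at line 11 remove [anuxg,dyr,lyasq] add [usm] -> 15 lines: zowkh vxy vycg rtlrw nhwmi rosn cryk oqy iljos cwt ili usm iexc dvg jwfg
Final line count: 15

Answer: 15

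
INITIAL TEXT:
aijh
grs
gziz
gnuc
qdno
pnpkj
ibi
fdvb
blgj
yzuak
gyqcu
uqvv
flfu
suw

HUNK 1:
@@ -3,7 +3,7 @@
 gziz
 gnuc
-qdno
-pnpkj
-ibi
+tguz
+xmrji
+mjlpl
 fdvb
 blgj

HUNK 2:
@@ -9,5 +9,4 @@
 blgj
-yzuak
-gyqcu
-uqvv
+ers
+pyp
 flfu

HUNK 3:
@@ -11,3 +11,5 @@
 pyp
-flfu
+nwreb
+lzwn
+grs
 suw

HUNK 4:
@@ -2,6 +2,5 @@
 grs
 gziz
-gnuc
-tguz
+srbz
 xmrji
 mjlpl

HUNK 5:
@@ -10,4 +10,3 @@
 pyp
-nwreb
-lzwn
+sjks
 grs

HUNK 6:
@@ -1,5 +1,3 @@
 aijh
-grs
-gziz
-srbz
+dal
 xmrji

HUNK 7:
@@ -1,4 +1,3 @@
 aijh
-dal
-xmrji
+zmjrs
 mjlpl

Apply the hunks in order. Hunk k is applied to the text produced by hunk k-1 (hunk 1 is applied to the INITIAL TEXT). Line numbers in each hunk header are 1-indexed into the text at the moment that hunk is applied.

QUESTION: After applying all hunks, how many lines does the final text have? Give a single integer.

Answer: 10

Derivation:
Hunk 1: at line 3 remove [qdno,pnpkj,ibi] add [tguz,xmrji,mjlpl] -> 14 lines: aijh grs gziz gnuc tguz xmrji mjlpl fdvb blgj yzuak gyqcu uqvv flfu suw
Hunk 2: at line 9 remove [yzuak,gyqcu,uqvv] add [ers,pyp] -> 13 lines: aijh grs gziz gnuc tguz xmrji mjlpl fdvb blgj ers pyp flfu suw
Hunk 3: at line 11 remove [flfu] add [nwreb,lzwn,grs] -> 15 lines: aijh grs gziz gnuc tguz xmrji mjlpl fdvb blgj ers pyp nwreb lzwn grs suw
Hunk 4: at line 2 remove [gnuc,tguz] add [srbz] -> 14 lines: aijh grs gziz srbz xmrji mjlpl fdvb blgj ers pyp nwreb lzwn grs suw
Hunk 5: at line 10 remove [nwreb,lzwn] add [sjks] -> 13 lines: aijh grs gziz srbz xmrji mjlpl fdvb blgj ers pyp sjks grs suw
Hunk 6: at line 1 remove [grs,gziz,srbz] add [dal] -> 11 lines: aijh dal xmrji mjlpl fdvb blgj ers pyp sjks grs suw
Hunk 7: at line 1 remove [dal,xmrji] add [zmjrs] -> 10 lines: aijh zmjrs mjlpl fdvb blgj ers pyp sjks grs suw
Final line count: 10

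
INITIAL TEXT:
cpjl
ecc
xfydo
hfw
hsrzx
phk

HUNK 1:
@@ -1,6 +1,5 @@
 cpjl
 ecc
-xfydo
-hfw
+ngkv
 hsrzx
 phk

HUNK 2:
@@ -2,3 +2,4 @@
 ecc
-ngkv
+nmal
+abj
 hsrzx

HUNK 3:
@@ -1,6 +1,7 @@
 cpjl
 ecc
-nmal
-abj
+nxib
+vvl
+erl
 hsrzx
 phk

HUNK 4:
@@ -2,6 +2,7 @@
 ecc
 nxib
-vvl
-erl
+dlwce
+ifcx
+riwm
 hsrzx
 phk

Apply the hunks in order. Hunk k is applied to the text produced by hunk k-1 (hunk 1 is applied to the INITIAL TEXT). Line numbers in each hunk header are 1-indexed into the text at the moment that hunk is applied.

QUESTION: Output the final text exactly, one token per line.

Answer: cpjl
ecc
nxib
dlwce
ifcx
riwm
hsrzx
phk

Derivation:
Hunk 1: at line 1 remove [xfydo,hfw] add [ngkv] -> 5 lines: cpjl ecc ngkv hsrzx phk
Hunk 2: at line 2 remove [ngkv] add [nmal,abj] -> 6 lines: cpjl ecc nmal abj hsrzx phk
Hunk 3: at line 1 remove [nmal,abj] add [nxib,vvl,erl] -> 7 lines: cpjl ecc nxib vvl erl hsrzx phk
Hunk 4: at line 2 remove [vvl,erl] add [dlwce,ifcx,riwm] -> 8 lines: cpjl ecc nxib dlwce ifcx riwm hsrzx phk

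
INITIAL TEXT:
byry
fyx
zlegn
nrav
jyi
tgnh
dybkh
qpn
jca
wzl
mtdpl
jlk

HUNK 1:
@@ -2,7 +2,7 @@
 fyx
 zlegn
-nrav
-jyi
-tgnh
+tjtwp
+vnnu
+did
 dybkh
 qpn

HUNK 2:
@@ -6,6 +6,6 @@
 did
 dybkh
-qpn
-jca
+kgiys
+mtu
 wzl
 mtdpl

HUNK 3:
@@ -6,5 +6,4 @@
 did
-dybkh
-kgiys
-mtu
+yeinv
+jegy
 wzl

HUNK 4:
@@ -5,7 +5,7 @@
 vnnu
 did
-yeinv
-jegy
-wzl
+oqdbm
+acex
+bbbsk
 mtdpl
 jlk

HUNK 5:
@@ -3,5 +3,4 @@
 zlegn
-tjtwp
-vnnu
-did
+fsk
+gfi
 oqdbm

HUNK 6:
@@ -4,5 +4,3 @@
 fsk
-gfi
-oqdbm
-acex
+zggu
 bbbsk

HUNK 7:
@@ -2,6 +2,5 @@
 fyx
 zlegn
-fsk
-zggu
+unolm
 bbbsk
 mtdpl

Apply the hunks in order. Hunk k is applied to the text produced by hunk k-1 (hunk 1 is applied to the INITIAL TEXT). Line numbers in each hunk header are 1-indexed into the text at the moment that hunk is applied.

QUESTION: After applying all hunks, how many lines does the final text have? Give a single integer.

Hunk 1: at line 2 remove [nrav,jyi,tgnh] add [tjtwp,vnnu,did] -> 12 lines: byry fyx zlegn tjtwp vnnu did dybkh qpn jca wzl mtdpl jlk
Hunk 2: at line 6 remove [qpn,jca] add [kgiys,mtu] -> 12 lines: byry fyx zlegn tjtwp vnnu did dybkh kgiys mtu wzl mtdpl jlk
Hunk 3: at line 6 remove [dybkh,kgiys,mtu] add [yeinv,jegy] -> 11 lines: byry fyx zlegn tjtwp vnnu did yeinv jegy wzl mtdpl jlk
Hunk 4: at line 5 remove [yeinv,jegy,wzl] add [oqdbm,acex,bbbsk] -> 11 lines: byry fyx zlegn tjtwp vnnu did oqdbm acex bbbsk mtdpl jlk
Hunk 5: at line 3 remove [tjtwp,vnnu,did] add [fsk,gfi] -> 10 lines: byry fyx zlegn fsk gfi oqdbm acex bbbsk mtdpl jlk
Hunk 6: at line 4 remove [gfi,oqdbm,acex] add [zggu] -> 8 lines: byry fyx zlegn fsk zggu bbbsk mtdpl jlk
Hunk 7: at line 2 remove [fsk,zggu] add [unolm] -> 7 lines: byry fyx zlegn unolm bbbsk mtdpl jlk
Final line count: 7

Answer: 7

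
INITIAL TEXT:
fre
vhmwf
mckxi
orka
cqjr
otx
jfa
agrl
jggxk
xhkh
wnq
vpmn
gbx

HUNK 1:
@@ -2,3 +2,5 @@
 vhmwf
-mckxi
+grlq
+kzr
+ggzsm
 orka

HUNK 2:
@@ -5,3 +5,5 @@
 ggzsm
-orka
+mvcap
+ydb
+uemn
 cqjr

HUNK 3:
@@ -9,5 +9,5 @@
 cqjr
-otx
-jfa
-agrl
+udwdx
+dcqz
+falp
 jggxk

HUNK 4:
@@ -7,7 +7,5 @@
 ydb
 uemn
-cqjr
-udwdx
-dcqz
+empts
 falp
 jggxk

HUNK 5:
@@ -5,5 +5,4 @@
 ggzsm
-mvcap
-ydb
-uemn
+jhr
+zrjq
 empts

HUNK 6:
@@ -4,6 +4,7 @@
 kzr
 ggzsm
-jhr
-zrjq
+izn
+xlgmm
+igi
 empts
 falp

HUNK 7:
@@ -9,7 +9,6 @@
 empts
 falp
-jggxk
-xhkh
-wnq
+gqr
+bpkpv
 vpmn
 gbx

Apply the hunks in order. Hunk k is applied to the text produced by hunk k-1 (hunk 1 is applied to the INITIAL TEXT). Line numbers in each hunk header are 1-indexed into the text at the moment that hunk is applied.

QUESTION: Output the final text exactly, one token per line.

Answer: fre
vhmwf
grlq
kzr
ggzsm
izn
xlgmm
igi
empts
falp
gqr
bpkpv
vpmn
gbx

Derivation:
Hunk 1: at line 2 remove [mckxi] add [grlq,kzr,ggzsm] -> 15 lines: fre vhmwf grlq kzr ggzsm orka cqjr otx jfa agrl jggxk xhkh wnq vpmn gbx
Hunk 2: at line 5 remove [orka] add [mvcap,ydb,uemn] -> 17 lines: fre vhmwf grlq kzr ggzsm mvcap ydb uemn cqjr otx jfa agrl jggxk xhkh wnq vpmn gbx
Hunk 3: at line 9 remove [otx,jfa,agrl] add [udwdx,dcqz,falp] -> 17 lines: fre vhmwf grlq kzr ggzsm mvcap ydb uemn cqjr udwdx dcqz falp jggxk xhkh wnq vpmn gbx
Hunk 4: at line 7 remove [cqjr,udwdx,dcqz] add [empts] -> 15 lines: fre vhmwf grlq kzr ggzsm mvcap ydb uemn empts falp jggxk xhkh wnq vpmn gbx
Hunk 5: at line 5 remove [mvcap,ydb,uemn] add [jhr,zrjq] -> 14 lines: fre vhmwf grlq kzr ggzsm jhr zrjq empts falp jggxk xhkh wnq vpmn gbx
Hunk 6: at line 4 remove [jhr,zrjq] add [izn,xlgmm,igi] -> 15 lines: fre vhmwf grlq kzr ggzsm izn xlgmm igi empts falp jggxk xhkh wnq vpmn gbx
Hunk 7: at line 9 remove [jggxk,xhkh,wnq] add [gqr,bpkpv] -> 14 lines: fre vhmwf grlq kzr ggzsm izn xlgmm igi empts falp gqr bpkpv vpmn gbx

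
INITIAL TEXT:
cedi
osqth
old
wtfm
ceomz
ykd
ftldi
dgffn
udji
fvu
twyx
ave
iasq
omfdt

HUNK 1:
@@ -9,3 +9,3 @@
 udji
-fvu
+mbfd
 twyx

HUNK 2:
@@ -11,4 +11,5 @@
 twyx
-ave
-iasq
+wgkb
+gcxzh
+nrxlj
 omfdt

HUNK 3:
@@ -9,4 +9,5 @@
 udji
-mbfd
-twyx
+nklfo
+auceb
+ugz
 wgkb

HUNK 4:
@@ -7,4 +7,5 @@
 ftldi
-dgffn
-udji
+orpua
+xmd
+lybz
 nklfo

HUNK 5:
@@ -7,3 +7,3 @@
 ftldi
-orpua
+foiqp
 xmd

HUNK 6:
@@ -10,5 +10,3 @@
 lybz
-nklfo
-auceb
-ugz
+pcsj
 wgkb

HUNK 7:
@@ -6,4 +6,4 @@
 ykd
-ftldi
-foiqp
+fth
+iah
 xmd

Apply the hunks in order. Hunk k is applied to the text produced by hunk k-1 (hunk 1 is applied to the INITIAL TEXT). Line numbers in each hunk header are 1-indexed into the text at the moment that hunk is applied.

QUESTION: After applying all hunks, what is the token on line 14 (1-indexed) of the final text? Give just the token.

Hunk 1: at line 9 remove [fvu] add [mbfd] -> 14 lines: cedi osqth old wtfm ceomz ykd ftldi dgffn udji mbfd twyx ave iasq omfdt
Hunk 2: at line 11 remove [ave,iasq] add [wgkb,gcxzh,nrxlj] -> 15 lines: cedi osqth old wtfm ceomz ykd ftldi dgffn udji mbfd twyx wgkb gcxzh nrxlj omfdt
Hunk 3: at line 9 remove [mbfd,twyx] add [nklfo,auceb,ugz] -> 16 lines: cedi osqth old wtfm ceomz ykd ftldi dgffn udji nklfo auceb ugz wgkb gcxzh nrxlj omfdt
Hunk 4: at line 7 remove [dgffn,udji] add [orpua,xmd,lybz] -> 17 lines: cedi osqth old wtfm ceomz ykd ftldi orpua xmd lybz nklfo auceb ugz wgkb gcxzh nrxlj omfdt
Hunk 5: at line 7 remove [orpua] add [foiqp] -> 17 lines: cedi osqth old wtfm ceomz ykd ftldi foiqp xmd lybz nklfo auceb ugz wgkb gcxzh nrxlj omfdt
Hunk 6: at line 10 remove [nklfo,auceb,ugz] add [pcsj] -> 15 lines: cedi osqth old wtfm ceomz ykd ftldi foiqp xmd lybz pcsj wgkb gcxzh nrxlj omfdt
Hunk 7: at line 6 remove [ftldi,foiqp] add [fth,iah] -> 15 lines: cedi osqth old wtfm ceomz ykd fth iah xmd lybz pcsj wgkb gcxzh nrxlj omfdt
Final line 14: nrxlj

Answer: nrxlj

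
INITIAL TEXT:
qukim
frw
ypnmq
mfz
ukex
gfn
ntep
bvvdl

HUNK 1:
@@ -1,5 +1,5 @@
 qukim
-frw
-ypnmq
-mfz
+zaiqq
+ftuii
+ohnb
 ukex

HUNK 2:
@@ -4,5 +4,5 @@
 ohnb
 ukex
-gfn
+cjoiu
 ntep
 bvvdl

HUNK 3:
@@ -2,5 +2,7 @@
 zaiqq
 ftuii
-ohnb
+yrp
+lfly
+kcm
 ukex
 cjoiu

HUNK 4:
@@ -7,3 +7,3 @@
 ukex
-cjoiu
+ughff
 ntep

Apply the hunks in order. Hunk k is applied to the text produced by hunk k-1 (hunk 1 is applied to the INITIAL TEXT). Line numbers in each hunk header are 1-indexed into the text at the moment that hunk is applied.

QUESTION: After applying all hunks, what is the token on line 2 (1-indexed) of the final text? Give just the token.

Hunk 1: at line 1 remove [frw,ypnmq,mfz] add [zaiqq,ftuii,ohnb] -> 8 lines: qukim zaiqq ftuii ohnb ukex gfn ntep bvvdl
Hunk 2: at line 4 remove [gfn] add [cjoiu] -> 8 lines: qukim zaiqq ftuii ohnb ukex cjoiu ntep bvvdl
Hunk 3: at line 2 remove [ohnb] add [yrp,lfly,kcm] -> 10 lines: qukim zaiqq ftuii yrp lfly kcm ukex cjoiu ntep bvvdl
Hunk 4: at line 7 remove [cjoiu] add [ughff] -> 10 lines: qukim zaiqq ftuii yrp lfly kcm ukex ughff ntep bvvdl
Final line 2: zaiqq

Answer: zaiqq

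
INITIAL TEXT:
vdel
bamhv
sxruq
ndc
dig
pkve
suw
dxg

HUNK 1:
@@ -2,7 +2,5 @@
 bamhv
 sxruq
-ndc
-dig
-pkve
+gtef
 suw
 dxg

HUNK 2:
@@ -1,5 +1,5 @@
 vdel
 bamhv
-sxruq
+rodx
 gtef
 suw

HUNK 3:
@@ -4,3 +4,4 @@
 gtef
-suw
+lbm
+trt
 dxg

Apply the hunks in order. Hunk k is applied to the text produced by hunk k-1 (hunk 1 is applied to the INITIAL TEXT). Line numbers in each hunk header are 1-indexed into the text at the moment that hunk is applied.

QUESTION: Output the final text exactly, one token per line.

Hunk 1: at line 2 remove [ndc,dig,pkve] add [gtef] -> 6 lines: vdel bamhv sxruq gtef suw dxg
Hunk 2: at line 1 remove [sxruq] add [rodx] -> 6 lines: vdel bamhv rodx gtef suw dxg
Hunk 3: at line 4 remove [suw] add [lbm,trt] -> 7 lines: vdel bamhv rodx gtef lbm trt dxg

Answer: vdel
bamhv
rodx
gtef
lbm
trt
dxg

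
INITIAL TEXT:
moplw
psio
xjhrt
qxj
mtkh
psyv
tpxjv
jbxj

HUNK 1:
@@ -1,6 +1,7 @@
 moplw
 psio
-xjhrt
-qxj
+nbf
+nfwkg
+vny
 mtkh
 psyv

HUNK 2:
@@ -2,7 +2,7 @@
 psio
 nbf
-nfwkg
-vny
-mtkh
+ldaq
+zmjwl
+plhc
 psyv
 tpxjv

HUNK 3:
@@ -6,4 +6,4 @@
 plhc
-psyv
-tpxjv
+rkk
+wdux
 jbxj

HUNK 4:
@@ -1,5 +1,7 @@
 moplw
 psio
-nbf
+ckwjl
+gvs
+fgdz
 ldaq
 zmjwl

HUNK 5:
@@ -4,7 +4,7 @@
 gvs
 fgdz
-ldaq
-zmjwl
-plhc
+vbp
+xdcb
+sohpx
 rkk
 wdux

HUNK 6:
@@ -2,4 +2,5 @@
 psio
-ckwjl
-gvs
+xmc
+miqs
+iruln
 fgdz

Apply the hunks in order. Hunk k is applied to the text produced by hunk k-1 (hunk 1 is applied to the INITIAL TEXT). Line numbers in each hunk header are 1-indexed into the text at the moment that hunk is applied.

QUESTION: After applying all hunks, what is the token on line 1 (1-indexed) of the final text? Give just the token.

Answer: moplw

Derivation:
Hunk 1: at line 1 remove [xjhrt,qxj] add [nbf,nfwkg,vny] -> 9 lines: moplw psio nbf nfwkg vny mtkh psyv tpxjv jbxj
Hunk 2: at line 2 remove [nfwkg,vny,mtkh] add [ldaq,zmjwl,plhc] -> 9 lines: moplw psio nbf ldaq zmjwl plhc psyv tpxjv jbxj
Hunk 3: at line 6 remove [psyv,tpxjv] add [rkk,wdux] -> 9 lines: moplw psio nbf ldaq zmjwl plhc rkk wdux jbxj
Hunk 4: at line 1 remove [nbf] add [ckwjl,gvs,fgdz] -> 11 lines: moplw psio ckwjl gvs fgdz ldaq zmjwl plhc rkk wdux jbxj
Hunk 5: at line 4 remove [ldaq,zmjwl,plhc] add [vbp,xdcb,sohpx] -> 11 lines: moplw psio ckwjl gvs fgdz vbp xdcb sohpx rkk wdux jbxj
Hunk 6: at line 2 remove [ckwjl,gvs] add [xmc,miqs,iruln] -> 12 lines: moplw psio xmc miqs iruln fgdz vbp xdcb sohpx rkk wdux jbxj
Final line 1: moplw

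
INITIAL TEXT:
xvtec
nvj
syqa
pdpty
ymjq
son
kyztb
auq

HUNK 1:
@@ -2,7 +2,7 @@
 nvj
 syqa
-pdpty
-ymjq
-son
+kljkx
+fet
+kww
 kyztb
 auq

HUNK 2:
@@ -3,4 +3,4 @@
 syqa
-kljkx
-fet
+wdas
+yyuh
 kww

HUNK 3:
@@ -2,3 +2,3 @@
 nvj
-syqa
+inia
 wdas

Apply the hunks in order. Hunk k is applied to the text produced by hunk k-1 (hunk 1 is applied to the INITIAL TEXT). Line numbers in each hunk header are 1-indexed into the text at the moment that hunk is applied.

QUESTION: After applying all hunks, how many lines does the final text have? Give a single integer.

Hunk 1: at line 2 remove [pdpty,ymjq,son] add [kljkx,fet,kww] -> 8 lines: xvtec nvj syqa kljkx fet kww kyztb auq
Hunk 2: at line 3 remove [kljkx,fet] add [wdas,yyuh] -> 8 lines: xvtec nvj syqa wdas yyuh kww kyztb auq
Hunk 3: at line 2 remove [syqa] add [inia] -> 8 lines: xvtec nvj inia wdas yyuh kww kyztb auq
Final line count: 8

Answer: 8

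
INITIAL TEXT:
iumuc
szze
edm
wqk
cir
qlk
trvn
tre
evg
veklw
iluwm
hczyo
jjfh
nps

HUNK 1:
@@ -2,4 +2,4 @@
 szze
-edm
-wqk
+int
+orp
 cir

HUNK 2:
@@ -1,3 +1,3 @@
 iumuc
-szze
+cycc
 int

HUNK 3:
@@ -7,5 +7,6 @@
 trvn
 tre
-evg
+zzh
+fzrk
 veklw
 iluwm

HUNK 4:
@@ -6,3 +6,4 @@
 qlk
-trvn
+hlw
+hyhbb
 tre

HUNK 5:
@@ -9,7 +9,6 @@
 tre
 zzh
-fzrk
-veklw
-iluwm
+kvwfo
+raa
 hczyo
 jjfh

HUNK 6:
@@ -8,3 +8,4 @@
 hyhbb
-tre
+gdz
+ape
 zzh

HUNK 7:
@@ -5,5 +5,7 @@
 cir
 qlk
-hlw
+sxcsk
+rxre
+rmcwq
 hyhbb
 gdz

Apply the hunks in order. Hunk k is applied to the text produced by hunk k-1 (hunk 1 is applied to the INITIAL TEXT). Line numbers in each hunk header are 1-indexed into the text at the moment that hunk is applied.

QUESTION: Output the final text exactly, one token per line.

Hunk 1: at line 2 remove [edm,wqk] add [int,orp] -> 14 lines: iumuc szze int orp cir qlk trvn tre evg veklw iluwm hczyo jjfh nps
Hunk 2: at line 1 remove [szze] add [cycc] -> 14 lines: iumuc cycc int orp cir qlk trvn tre evg veklw iluwm hczyo jjfh nps
Hunk 3: at line 7 remove [evg] add [zzh,fzrk] -> 15 lines: iumuc cycc int orp cir qlk trvn tre zzh fzrk veklw iluwm hczyo jjfh nps
Hunk 4: at line 6 remove [trvn] add [hlw,hyhbb] -> 16 lines: iumuc cycc int orp cir qlk hlw hyhbb tre zzh fzrk veklw iluwm hczyo jjfh nps
Hunk 5: at line 9 remove [fzrk,veklw,iluwm] add [kvwfo,raa] -> 15 lines: iumuc cycc int orp cir qlk hlw hyhbb tre zzh kvwfo raa hczyo jjfh nps
Hunk 6: at line 8 remove [tre] add [gdz,ape] -> 16 lines: iumuc cycc int orp cir qlk hlw hyhbb gdz ape zzh kvwfo raa hczyo jjfh nps
Hunk 7: at line 5 remove [hlw] add [sxcsk,rxre,rmcwq] -> 18 lines: iumuc cycc int orp cir qlk sxcsk rxre rmcwq hyhbb gdz ape zzh kvwfo raa hczyo jjfh nps

Answer: iumuc
cycc
int
orp
cir
qlk
sxcsk
rxre
rmcwq
hyhbb
gdz
ape
zzh
kvwfo
raa
hczyo
jjfh
nps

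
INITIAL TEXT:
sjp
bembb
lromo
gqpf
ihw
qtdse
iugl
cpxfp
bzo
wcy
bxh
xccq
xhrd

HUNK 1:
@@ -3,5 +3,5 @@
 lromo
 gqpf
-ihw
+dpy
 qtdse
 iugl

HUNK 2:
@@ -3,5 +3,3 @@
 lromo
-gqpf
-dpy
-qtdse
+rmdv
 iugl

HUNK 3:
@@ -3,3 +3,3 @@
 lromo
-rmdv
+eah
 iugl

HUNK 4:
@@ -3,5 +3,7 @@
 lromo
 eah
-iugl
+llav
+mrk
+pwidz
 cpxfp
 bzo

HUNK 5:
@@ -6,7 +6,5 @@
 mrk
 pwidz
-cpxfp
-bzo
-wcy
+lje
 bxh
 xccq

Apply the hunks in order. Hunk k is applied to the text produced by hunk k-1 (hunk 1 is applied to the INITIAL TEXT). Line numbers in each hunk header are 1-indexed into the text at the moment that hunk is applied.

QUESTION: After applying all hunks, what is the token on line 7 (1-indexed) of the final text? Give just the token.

Hunk 1: at line 3 remove [ihw] add [dpy] -> 13 lines: sjp bembb lromo gqpf dpy qtdse iugl cpxfp bzo wcy bxh xccq xhrd
Hunk 2: at line 3 remove [gqpf,dpy,qtdse] add [rmdv] -> 11 lines: sjp bembb lromo rmdv iugl cpxfp bzo wcy bxh xccq xhrd
Hunk 3: at line 3 remove [rmdv] add [eah] -> 11 lines: sjp bembb lromo eah iugl cpxfp bzo wcy bxh xccq xhrd
Hunk 4: at line 3 remove [iugl] add [llav,mrk,pwidz] -> 13 lines: sjp bembb lromo eah llav mrk pwidz cpxfp bzo wcy bxh xccq xhrd
Hunk 5: at line 6 remove [cpxfp,bzo,wcy] add [lje] -> 11 lines: sjp bembb lromo eah llav mrk pwidz lje bxh xccq xhrd
Final line 7: pwidz

Answer: pwidz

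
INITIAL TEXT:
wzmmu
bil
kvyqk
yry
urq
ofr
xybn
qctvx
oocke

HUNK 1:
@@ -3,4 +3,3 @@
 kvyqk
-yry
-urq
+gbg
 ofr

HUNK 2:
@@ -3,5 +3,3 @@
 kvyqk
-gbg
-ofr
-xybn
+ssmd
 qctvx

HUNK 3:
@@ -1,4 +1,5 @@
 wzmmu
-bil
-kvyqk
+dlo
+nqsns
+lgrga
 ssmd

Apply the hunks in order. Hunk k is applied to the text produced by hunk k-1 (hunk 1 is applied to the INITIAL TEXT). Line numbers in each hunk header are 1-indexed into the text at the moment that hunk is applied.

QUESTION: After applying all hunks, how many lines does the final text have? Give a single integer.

Answer: 7

Derivation:
Hunk 1: at line 3 remove [yry,urq] add [gbg] -> 8 lines: wzmmu bil kvyqk gbg ofr xybn qctvx oocke
Hunk 2: at line 3 remove [gbg,ofr,xybn] add [ssmd] -> 6 lines: wzmmu bil kvyqk ssmd qctvx oocke
Hunk 3: at line 1 remove [bil,kvyqk] add [dlo,nqsns,lgrga] -> 7 lines: wzmmu dlo nqsns lgrga ssmd qctvx oocke
Final line count: 7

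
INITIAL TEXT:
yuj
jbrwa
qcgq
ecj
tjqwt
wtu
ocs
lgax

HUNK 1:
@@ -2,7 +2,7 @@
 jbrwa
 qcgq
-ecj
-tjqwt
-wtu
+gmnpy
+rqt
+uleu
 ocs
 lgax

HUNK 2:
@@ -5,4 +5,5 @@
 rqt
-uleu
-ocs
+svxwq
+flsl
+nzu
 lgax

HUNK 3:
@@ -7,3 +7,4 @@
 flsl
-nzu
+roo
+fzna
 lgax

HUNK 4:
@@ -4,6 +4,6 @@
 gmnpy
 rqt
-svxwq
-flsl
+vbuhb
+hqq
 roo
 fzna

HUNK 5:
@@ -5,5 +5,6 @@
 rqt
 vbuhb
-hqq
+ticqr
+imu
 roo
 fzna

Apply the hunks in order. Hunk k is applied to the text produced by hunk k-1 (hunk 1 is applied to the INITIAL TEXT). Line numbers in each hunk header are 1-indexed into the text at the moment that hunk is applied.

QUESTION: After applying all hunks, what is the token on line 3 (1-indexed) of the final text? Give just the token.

Answer: qcgq

Derivation:
Hunk 1: at line 2 remove [ecj,tjqwt,wtu] add [gmnpy,rqt,uleu] -> 8 lines: yuj jbrwa qcgq gmnpy rqt uleu ocs lgax
Hunk 2: at line 5 remove [uleu,ocs] add [svxwq,flsl,nzu] -> 9 lines: yuj jbrwa qcgq gmnpy rqt svxwq flsl nzu lgax
Hunk 3: at line 7 remove [nzu] add [roo,fzna] -> 10 lines: yuj jbrwa qcgq gmnpy rqt svxwq flsl roo fzna lgax
Hunk 4: at line 4 remove [svxwq,flsl] add [vbuhb,hqq] -> 10 lines: yuj jbrwa qcgq gmnpy rqt vbuhb hqq roo fzna lgax
Hunk 5: at line 5 remove [hqq] add [ticqr,imu] -> 11 lines: yuj jbrwa qcgq gmnpy rqt vbuhb ticqr imu roo fzna lgax
Final line 3: qcgq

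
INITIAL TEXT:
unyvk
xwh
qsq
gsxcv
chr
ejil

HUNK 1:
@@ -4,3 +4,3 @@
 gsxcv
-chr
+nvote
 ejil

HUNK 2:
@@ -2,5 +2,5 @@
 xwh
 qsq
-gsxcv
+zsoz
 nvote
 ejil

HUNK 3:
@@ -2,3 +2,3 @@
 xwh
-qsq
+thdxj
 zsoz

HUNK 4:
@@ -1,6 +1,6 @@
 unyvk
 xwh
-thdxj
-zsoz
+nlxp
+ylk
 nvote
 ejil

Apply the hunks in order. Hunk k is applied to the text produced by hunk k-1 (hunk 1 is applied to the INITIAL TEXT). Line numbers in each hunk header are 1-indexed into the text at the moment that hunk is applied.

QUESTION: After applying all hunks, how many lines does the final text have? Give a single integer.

Hunk 1: at line 4 remove [chr] add [nvote] -> 6 lines: unyvk xwh qsq gsxcv nvote ejil
Hunk 2: at line 2 remove [gsxcv] add [zsoz] -> 6 lines: unyvk xwh qsq zsoz nvote ejil
Hunk 3: at line 2 remove [qsq] add [thdxj] -> 6 lines: unyvk xwh thdxj zsoz nvote ejil
Hunk 4: at line 1 remove [thdxj,zsoz] add [nlxp,ylk] -> 6 lines: unyvk xwh nlxp ylk nvote ejil
Final line count: 6

Answer: 6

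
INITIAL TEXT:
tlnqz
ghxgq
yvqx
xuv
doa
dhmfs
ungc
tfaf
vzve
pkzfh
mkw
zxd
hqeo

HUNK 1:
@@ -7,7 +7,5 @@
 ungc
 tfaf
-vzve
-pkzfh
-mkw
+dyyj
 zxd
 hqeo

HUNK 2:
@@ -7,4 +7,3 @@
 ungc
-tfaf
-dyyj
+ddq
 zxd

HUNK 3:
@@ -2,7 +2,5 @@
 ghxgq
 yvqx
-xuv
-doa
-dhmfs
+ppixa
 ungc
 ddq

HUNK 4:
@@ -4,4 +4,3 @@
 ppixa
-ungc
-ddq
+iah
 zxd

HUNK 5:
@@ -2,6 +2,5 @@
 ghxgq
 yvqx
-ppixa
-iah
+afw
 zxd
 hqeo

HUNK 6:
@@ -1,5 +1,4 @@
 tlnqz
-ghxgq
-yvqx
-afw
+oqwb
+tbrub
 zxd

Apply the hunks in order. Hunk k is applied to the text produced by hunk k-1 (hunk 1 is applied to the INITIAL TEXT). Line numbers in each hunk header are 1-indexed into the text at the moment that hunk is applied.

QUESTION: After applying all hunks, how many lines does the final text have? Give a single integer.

Answer: 5

Derivation:
Hunk 1: at line 7 remove [vzve,pkzfh,mkw] add [dyyj] -> 11 lines: tlnqz ghxgq yvqx xuv doa dhmfs ungc tfaf dyyj zxd hqeo
Hunk 2: at line 7 remove [tfaf,dyyj] add [ddq] -> 10 lines: tlnqz ghxgq yvqx xuv doa dhmfs ungc ddq zxd hqeo
Hunk 3: at line 2 remove [xuv,doa,dhmfs] add [ppixa] -> 8 lines: tlnqz ghxgq yvqx ppixa ungc ddq zxd hqeo
Hunk 4: at line 4 remove [ungc,ddq] add [iah] -> 7 lines: tlnqz ghxgq yvqx ppixa iah zxd hqeo
Hunk 5: at line 2 remove [ppixa,iah] add [afw] -> 6 lines: tlnqz ghxgq yvqx afw zxd hqeo
Hunk 6: at line 1 remove [ghxgq,yvqx,afw] add [oqwb,tbrub] -> 5 lines: tlnqz oqwb tbrub zxd hqeo
Final line count: 5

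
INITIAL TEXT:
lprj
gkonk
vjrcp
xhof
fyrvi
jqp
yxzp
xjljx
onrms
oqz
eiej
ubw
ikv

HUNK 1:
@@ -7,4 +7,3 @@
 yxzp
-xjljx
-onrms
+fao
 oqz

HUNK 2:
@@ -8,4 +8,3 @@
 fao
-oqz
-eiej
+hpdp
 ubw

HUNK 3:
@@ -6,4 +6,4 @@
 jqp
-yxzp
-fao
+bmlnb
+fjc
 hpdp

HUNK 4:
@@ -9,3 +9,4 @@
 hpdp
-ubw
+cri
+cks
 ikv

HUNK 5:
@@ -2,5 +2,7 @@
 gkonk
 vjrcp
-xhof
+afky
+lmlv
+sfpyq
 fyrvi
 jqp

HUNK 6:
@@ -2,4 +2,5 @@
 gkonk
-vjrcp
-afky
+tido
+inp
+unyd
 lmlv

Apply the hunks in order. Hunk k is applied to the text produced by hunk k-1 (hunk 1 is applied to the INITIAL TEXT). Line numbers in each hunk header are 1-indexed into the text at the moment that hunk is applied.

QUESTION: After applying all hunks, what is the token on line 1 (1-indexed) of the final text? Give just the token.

Answer: lprj

Derivation:
Hunk 1: at line 7 remove [xjljx,onrms] add [fao] -> 12 lines: lprj gkonk vjrcp xhof fyrvi jqp yxzp fao oqz eiej ubw ikv
Hunk 2: at line 8 remove [oqz,eiej] add [hpdp] -> 11 lines: lprj gkonk vjrcp xhof fyrvi jqp yxzp fao hpdp ubw ikv
Hunk 3: at line 6 remove [yxzp,fao] add [bmlnb,fjc] -> 11 lines: lprj gkonk vjrcp xhof fyrvi jqp bmlnb fjc hpdp ubw ikv
Hunk 4: at line 9 remove [ubw] add [cri,cks] -> 12 lines: lprj gkonk vjrcp xhof fyrvi jqp bmlnb fjc hpdp cri cks ikv
Hunk 5: at line 2 remove [xhof] add [afky,lmlv,sfpyq] -> 14 lines: lprj gkonk vjrcp afky lmlv sfpyq fyrvi jqp bmlnb fjc hpdp cri cks ikv
Hunk 6: at line 2 remove [vjrcp,afky] add [tido,inp,unyd] -> 15 lines: lprj gkonk tido inp unyd lmlv sfpyq fyrvi jqp bmlnb fjc hpdp cri cks ikv
Final line 1: lprj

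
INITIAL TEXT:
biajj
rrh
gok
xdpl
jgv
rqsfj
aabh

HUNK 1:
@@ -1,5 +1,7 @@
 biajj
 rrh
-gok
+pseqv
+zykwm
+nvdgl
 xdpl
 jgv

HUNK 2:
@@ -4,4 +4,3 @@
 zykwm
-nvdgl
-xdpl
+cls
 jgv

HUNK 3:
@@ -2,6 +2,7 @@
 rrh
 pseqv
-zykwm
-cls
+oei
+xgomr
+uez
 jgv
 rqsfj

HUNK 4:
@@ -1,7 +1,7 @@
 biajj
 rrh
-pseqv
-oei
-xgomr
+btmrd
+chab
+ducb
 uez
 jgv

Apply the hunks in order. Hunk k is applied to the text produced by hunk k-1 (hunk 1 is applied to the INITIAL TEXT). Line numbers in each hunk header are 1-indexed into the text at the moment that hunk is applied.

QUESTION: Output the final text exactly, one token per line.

Answer: biajj
rrh
btmrd
chab
ducb
uez
jgv
rqsfj
aabh

Derivation:
Hunk 1: at line 1 remove [gok] add [pseqv,zykwm,nvdgl] -> 9 lines: biajj rrh pseqv zykwm nvdgl xdpl jgv rqsfj aabh
Hunk 2: at line 4 remove [nvdgl,xdpl] add [cls] -> 8 lines: biajj rrh pseqv zykwm cls jgv rqsfj aabh
Hunk 3: at line 2 remove [zykwm,cls] add [oei,xgomr,uez] -> 9 lines: biajj rrh pseqv oei xgomr uez jgv rqsfj aabh
Hunk 4: at line 1 remove [pseqv,oei,xgomr] add [btmrd,chab,ducb] -> 9 lines: biajj rrh btmrd chab ducb uez jgv rqsfj aabh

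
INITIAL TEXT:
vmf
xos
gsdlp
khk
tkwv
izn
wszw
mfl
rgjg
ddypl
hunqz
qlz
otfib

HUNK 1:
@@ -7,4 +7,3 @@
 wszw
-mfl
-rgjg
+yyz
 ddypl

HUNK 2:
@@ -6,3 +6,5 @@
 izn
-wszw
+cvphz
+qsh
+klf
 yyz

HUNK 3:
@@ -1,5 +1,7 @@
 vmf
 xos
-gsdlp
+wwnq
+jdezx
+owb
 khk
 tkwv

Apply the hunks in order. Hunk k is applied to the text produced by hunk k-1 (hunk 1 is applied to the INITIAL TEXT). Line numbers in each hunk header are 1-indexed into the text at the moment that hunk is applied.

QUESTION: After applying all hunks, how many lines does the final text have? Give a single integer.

Hunk 1: at line 7 remove [mfl,rgjg] add [yyz] -> 12 lines: vmf xos gsdlp khk tkwv izn wszw yyz ddypl hunqz qlz otfib
Hunk 2: at line 6 remove [wszw] add [cvphz,qsh,klf] -> 14 lines: vmf xos gsdlp khk tkwv izn cvphz qsh klf yyz ddypl hunqz qlz otfib
Hunk 3: at line 1 remove [gsdlp] add [wwnq,jdezx,owb] -> 16 lines: vmf xos wwnq jdezx owb khk tkwv izn cvphz qsh klf yyz ddypl hunqz qlz otfib
Final line count: 16

Answer: 16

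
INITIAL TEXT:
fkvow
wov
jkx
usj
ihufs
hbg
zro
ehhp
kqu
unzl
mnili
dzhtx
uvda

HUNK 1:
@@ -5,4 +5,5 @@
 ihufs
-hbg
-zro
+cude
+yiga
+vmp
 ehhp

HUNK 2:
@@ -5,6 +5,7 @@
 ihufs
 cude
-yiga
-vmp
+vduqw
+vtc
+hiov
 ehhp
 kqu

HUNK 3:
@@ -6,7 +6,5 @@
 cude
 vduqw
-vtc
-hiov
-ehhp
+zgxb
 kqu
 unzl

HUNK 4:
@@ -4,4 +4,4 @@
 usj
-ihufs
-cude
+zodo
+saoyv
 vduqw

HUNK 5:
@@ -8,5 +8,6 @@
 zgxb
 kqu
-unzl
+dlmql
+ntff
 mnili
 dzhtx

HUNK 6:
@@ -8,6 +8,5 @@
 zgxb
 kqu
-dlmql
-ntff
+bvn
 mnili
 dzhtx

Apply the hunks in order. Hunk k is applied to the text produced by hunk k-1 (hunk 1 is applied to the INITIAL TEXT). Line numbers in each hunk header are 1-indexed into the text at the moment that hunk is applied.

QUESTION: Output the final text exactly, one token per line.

Answer: fkvow
wov
jkx
usj
zodo
saoyv
vduqw
zgxb
kqu
bvn
mnili
dzhtx
uvda

Derivation:
Hunk 1: at line 5 remove [hbg,zro] add [cude,yiga,vmp] -> 14 lines: fkvow wov jkx usj ihufs cude yiga vmp ehhp kqu unzl mnili dzhtx uvda
Hunk 2: at line 5 remove [yiga,vmp] add [vduqw,vtc,hiov] -> 15 lines: fkvow wov jkx usj ihufs cude vduqw vtc hiov ehhp kqu unzl mnili dzhtx uvda
Hunk 3: at line 6 remove [vtc,hiov,ehhp] add [zgxb] -> 13 lines: fkvow wov jkx usj ihufs cude vduqw zgxb kqu unzl mnili dzhtx uvda
Hunk 4: at line 4 remove [ihufs,cude] add [zodo,saoyv] -> 13 lines: fkvow wov jkx usj zodo saoyv vduqw zgxb kqu unzl mnili dzhtx uvda
Hunk 5: at line 8 remove [unzl] add [dlmql,ntff] -> 14 lines: fkvow wov jkx usj zodo saoyv vduqw zgxb kqu dlmql ntff mnili dzhtx uvda
Hunk 6: at line 8 remove [dlmql,ntff] add [bvn] -> 13 lines: fkvow wov jkx usj zodo saoyv vduqw zgxb kqu bvn mnili dzhtx uvda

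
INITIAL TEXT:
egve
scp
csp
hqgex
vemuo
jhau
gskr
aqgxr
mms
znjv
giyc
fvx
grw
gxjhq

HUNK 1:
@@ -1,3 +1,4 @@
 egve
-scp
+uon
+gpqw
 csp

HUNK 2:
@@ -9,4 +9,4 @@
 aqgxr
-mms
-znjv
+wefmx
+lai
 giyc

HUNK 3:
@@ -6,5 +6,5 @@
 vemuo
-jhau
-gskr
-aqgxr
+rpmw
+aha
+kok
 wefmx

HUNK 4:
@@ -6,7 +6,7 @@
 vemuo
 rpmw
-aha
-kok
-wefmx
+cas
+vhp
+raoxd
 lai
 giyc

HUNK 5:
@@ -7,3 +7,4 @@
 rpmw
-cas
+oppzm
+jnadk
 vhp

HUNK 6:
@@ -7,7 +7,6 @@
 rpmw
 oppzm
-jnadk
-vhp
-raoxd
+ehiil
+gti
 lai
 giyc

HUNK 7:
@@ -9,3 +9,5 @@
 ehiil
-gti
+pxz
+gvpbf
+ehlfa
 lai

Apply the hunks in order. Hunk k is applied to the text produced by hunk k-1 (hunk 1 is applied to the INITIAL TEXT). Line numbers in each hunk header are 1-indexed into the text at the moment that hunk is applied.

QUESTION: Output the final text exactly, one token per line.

Hunk 1: at line 1 remove [scp] add [uon,gpqw] -> 15 lines: egve uon gpqw csp hqgex vemuo jhau gskr aqgxr mms znjv giyc fvx grw gxjhq
Hunk 2: at line 9 remove [mms,znjv] add [wefmx,lai] -> 15 lines: egve uon gpqw csp hqgex vemuo jhau gskr aqgxr wefmx lai giyc fvx grw gxjhq
Hunk 3: at line 6 remove [jhau,gskr,aqgxr] add [rpmw,aha,kok] -> 15 lines: egve uon gpqw csp hqgex vemuo rpmw aha kok wefmx lai giyc fvx grw gxjhq
Hunk 4: at line 6 remove [aha,kok,wefmx] add [cas,vhp,raoxd] -> 15 lines: egve uon gpqw csp hqgex vemuo rpmw cas vhp raoxd lai giyc fvx grw gxjhq
Hunk 5: at line 7 remove [cas] add [oppzm,jnadk] -> 16 lines: egve uon gpqw csp hqgex vemuo rpmw oppzm jnadk vhp raoxd lai giyc fvx grw gxjhq
Hunk 6: at line 7 remove [jnadk,vhp,raoxd] add [ehiil,gti] -> 15 lines: egve uon gpqw csp hqgex vemuo rpmw oppzm ehiil gti lai giyc fvx grw gxjhq
Hunk 7: at line 9 remove [gti] add [pxz,gvpbf,ehlfa] -> 17 lines: egve uon gpqw csp hqgex vemuo rpmw oppzm ehiil pxz gvpbf ehlfa lai giyc fvx grw gxjhq

Answer: egve
uon
gpqw
csp
hqgex
vemuo
rpmw
oppzm
ehiil
pxz
gvpbf
ehlfa
lai
giyc
fvx
grw
gxjhq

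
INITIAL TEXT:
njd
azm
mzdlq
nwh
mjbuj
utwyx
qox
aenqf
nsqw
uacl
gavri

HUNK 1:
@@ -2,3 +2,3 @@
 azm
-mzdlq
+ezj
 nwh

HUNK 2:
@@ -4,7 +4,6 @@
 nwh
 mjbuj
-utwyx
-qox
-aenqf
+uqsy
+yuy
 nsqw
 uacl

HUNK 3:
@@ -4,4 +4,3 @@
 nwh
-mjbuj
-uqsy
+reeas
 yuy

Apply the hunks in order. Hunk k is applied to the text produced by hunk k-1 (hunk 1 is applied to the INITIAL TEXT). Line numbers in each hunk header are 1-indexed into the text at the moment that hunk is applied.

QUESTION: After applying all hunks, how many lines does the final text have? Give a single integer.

Answer: 9

Derivation:
Hunk 1: at line 2 remove [mzdlq] add [ezj] -> 11 lines: njd azm ezj nwh mjbuj utwyx qox aenqf nsqw uacl gavri
Hunk 2: at line 4 remove [utwyx,qox,aenqf] add [uqsy,yuy] -> 10 lines: njd azm ezj nwh mjbuj uqsy yuy nsqw uacl gavri
Hunk 3: at line 4 remove [mjbuj,uqsy] add [reeas] -> 9 lines: njd azm ezj nwh reeas yuy nsqw uacl gavri
Final line count: 9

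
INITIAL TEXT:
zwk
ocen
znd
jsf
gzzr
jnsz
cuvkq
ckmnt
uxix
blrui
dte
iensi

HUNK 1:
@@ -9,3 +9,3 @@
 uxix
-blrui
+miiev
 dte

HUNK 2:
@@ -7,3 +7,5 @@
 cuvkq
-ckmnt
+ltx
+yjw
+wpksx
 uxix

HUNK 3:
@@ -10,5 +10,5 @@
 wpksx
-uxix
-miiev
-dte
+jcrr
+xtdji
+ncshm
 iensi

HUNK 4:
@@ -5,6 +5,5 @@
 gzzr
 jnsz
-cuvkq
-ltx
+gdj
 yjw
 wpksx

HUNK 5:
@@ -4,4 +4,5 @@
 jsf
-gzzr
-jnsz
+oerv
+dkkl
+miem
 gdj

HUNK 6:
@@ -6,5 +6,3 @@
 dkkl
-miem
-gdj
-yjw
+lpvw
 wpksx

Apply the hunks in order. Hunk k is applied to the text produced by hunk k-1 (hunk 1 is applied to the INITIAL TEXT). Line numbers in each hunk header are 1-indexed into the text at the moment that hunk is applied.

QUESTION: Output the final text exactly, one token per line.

Answer: zwk
ocen
znd
jsf
oerv
dkkl
lpvw
wpksx
jcrr
xtdji
ncshm
iensi

Derivation:
Hunk 1: at line 9 remove [blrui] add [miiev] -> 12 lines: zwk ocen znd jsf gzzr jnsz cuvkq ckmnt uxix miiev dte iensi
Hunk 2: at line 7 remove [ckmnt] add [ltx,yjw,wpksx] -> 14 lines: zwk ocen znd jsf gzzr jnsz cuvkq ltx yjw wpksx uxix miiev dte iensi
Hunk 3: at line 10 remove [uxix,miiev,dte] add [jcrr,xtdji,ncshm] -> 14 lines: zwk ocen znd jsf gzzr jnsz cuvkq ltx yjw wpksx jcrr xtdji ncshm iensi
Hunk 4: at line 5 remove [cuvkq,ltx] add [gdj] -> 13 lines: zwk ocen znd jsf gzzr jnsz gdj yjw wpksx jcrr xtdji ncshm iensi
Hunk 5: at line 4 remove [gzzr,jnsz] add [oerv,dkkl,miem] -> 14 lines: zwk ocen znd jsf oerv dkkl miem gdj yjw wpksx jcrr xtdji ncshm iensi
Hunk 6: at line 6 remove [miem,gdj,yjw] add [lpvw] -> 12 lines: zwk ocen znd jsf oerv dkkl lpvw wpksx jcrr xtdji ncshm iensi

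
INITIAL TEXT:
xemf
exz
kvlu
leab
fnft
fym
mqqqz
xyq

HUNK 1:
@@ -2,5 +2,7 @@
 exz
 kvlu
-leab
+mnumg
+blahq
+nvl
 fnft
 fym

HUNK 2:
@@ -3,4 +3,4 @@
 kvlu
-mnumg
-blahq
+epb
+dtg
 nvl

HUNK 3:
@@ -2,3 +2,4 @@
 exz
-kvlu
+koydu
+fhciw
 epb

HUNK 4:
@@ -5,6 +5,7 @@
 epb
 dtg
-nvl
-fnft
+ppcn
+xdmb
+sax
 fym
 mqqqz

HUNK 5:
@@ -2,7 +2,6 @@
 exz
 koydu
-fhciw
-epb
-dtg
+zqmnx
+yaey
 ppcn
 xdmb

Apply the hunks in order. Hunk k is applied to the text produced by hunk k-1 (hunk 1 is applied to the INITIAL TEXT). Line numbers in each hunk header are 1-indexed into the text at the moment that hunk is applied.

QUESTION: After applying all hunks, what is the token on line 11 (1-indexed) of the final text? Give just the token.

Hunk 1: at line 2 remove [leab] add [mnumg,blahq,nvl] -> 10 lines: xemf exz kvlu mnumg blahq nvl fnft fym mqqqz xyq
Hunk 2: at line 3 remove [mnumg,blahq] add [epb,dtg] -> 10 lines: xemf exz kvlu epb dtg nvl fnft fym mqqqz xyq
Hunk 3: at line 2 remove [kvlu] add [koydu,fhciw] -> 11 lines: xemf exz koydu fhciw epb dtg nvl fnft fym mqqqz xyq
Hunk 4: at line 5 remove [nvl,fnft] add [ppcn,xdmb,sax] -> 12 lines: xemf exz koydu fhciw epb dtg ppcn xdmb sax fym mqqqz xyq
Hunk 5: at line 2 remove [fhciw,epb,dtg] add [zqmnx,yaey] -> 11 lines: xemf exz koydu zqmnx yaey ppcn xdmb sax fym mqqqz xyq
Final line 11: xyq

Answer: xyq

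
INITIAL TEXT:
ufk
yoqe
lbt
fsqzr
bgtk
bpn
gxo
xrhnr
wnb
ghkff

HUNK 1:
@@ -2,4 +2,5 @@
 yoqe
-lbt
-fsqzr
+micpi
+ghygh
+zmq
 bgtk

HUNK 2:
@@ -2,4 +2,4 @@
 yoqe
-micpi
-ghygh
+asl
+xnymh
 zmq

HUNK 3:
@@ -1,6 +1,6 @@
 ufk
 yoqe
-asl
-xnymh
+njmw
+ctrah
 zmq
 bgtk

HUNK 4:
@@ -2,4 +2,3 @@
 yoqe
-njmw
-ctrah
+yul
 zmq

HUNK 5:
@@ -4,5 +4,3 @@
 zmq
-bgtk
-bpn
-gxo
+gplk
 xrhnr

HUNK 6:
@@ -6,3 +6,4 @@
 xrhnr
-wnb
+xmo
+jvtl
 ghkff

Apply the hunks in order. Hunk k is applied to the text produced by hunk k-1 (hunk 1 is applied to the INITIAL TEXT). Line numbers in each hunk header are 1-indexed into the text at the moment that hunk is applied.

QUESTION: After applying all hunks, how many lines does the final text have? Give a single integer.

Hunk 1: at line 2 remove [lbt,fsqzr] add [micpi,ghygh,zmq] -> 11 lines: ufk yoqe micpi ghygh zmq bgtk bpn gxo xrhnr wnb ghkff
Hunk 2: at line 2 remove [micpi,ghygh] add [asl,xnymh] -> 11 lines: ufk yoqe asl xnymh zmq bgtk bpn gxo xrhnr wnb ghkff
Hunk 3: at line 1 remove [asl,xnymh] add [njmw,ctrah] -> 11 lines: ufk yoqe njmw ctrah zmq bgtk bpn gxo xrhnr wnb ghkff
Hunk 4: at line 2 remove [njmw,ctrah] add [yul] -> 10 lines: ufk yoqe yul zmq bgtk bpn gxo xrhnr wnb ghkff
Hunk 5: at line 4 remove [bgtk,bpn,gxo] add [gplk] -> 8 lines: ufk yoqe yul zmq gplk xrhnr wnb ghkff
Hunk 6: at line 6 remove [wnb] add [xmo,jvtl] -> 9 lines: ufk yoqe yul zmq gplk xrhnr xmo jvtl ghkff
Final line count: 9

Answer: 9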